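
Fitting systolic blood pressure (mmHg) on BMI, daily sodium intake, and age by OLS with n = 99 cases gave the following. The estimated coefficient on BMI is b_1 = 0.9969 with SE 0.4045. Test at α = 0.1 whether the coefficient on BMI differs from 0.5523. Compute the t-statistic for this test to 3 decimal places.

t = 1.099

H₀: β₁ = 0.5523 vs H₁: β₁ ≠ 0.5523.
t = (b_1 − β₁⁰)/SE = (0.9969 − 0.5523) / 0.4045 = 1.099.
df = n − k − 1 = 99 − 3 − 1 = 95.
Two-sided p ≈ 0.2745, which is ≥ 0.1, so fail to reject H₀.
The data are consistent with a true slope of 0.5523 mmHg per unit of BMI, holding the other predictors fixed.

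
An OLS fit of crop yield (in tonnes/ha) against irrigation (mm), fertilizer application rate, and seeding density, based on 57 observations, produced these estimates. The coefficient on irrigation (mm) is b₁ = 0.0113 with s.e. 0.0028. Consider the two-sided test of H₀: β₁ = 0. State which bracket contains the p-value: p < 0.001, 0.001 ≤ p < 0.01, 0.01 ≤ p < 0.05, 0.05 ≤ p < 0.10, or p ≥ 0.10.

t = 0.0113 / 0.0028 = 4.036.
df = n − k − 1 = 57 − 3 − 1 = 53.
Two-sided p = 2·P(T_{53} > |t|) ≈ 0.0002.
So p < 0.001.

p < 0.001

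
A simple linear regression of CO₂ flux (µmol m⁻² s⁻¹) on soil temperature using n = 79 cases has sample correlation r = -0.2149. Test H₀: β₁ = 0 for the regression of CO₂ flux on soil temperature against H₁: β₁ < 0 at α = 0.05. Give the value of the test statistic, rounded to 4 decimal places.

t = r·√(n − 2)/√(1 − r²) = -0.2149·√77/√0.953818 = -1.9309.
df = n − 2 = 77.
One-sided p ≈ 0.0286, which is < 0.05, so reject H₀.
There is evidence of a linear association between soil temperature and CO₂ flux.

t = -1.9309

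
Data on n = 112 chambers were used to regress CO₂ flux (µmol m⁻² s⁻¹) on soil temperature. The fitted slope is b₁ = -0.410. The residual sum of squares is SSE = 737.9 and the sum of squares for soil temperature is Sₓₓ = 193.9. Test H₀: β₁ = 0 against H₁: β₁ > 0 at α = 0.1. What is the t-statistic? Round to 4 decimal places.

MSE = SSE/(n − 2) = 737.9/110 = 6.70818.
SE(b₁) = √(MSE/Sₓₓ) = √(6.70818/193.9) = 0.186.
t = -0.410 / 0.186 = -2.2043.
df = n − 2 = 110.
One-sided p ≈ 0.9852, which is ≥ 0.1, so fail to reject H₀.
The data do not give significant evidence that the true slope on soil temperature is positive.

t = -2.2043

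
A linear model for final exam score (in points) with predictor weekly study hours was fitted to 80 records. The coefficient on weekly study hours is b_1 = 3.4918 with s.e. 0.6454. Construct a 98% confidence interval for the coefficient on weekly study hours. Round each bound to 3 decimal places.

df = n − 2 = 80 − 2 = 78.
t* = t_{0.01, 78} = 2.375111.
Margin = t* × SE = 2.375111 × 0.6454 = 1.53290.
CI: 3.4918 ± 1.53290 → (1.959, 5.025).
With 98% confidence, each one-unit increase in weekly study hours is associated with a change of between 1.959 and 5.025 points in final exam score.

(1.959, 5.025)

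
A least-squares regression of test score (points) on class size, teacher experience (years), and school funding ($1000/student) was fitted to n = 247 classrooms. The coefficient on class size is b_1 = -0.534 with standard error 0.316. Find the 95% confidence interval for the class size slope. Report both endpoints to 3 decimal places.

(-1.156, 0.088)

df = n − k − 1 = 247 − 3 − 1 = 243.
t* = t_{0.025, 243} = 1.969774.
Margin = t* × SE = 1.969774 × 0.316 = 0.62245.
CI: -0.534 ± 0.62245 → (-1.156, 0.088).
With 95% confidence, each one-unit increase in class size is associated with a change of between -1.156 and 0.088 points in test score, holding the other predictors fixed.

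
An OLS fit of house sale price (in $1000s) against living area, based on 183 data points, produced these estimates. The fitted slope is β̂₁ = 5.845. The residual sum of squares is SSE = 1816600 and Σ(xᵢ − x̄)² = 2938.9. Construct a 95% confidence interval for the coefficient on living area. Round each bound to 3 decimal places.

MSE = SSE/(n − 2) = 1816600/181 = 10036.5.
SE(β̂₁) = √(MSE/Sₓₓ) = √(10036.5/2938.9) = 1.84798.
df = n − 2 = 181.
t* = t_{0.025, 181} = 1.973157.
Margin = t* × SE = 1.973157 × 1.84798 = 3.64636.
CI: 5.845 ± 3.64636 → (2.199, 9.491).
With 95% confidence, each one-unit increase in living area is associated with a change of between 2.199 and 9.491 $1000s in house sale price.

(2.199, 9.491)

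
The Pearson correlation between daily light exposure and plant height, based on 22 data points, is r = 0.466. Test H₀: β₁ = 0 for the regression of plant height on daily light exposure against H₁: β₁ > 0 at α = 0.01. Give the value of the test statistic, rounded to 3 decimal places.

t = 2.355

t = r·√(n − 2)/√(1 − r²) = 0.466·√20/√0.782844 = 2.355.
df = n − 2 = 20.
One-sided p ≈ 0.0144, which is ≥ 0.01, so fail to reject H₀.
The data do not give significant evidence of a linear association between daily light exposure and plant height.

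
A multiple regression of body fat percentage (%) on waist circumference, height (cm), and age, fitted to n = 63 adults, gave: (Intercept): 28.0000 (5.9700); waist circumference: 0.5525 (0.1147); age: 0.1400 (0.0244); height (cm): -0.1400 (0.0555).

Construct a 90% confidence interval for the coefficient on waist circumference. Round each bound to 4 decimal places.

(0.3608, 0.7442)

Read off: b = 0.5525, SE = 0.1147 for waist circumference.
df = n − k − 1 = 63 − 3 − 1 = 59.
t* = t_{0.05, 59} = 1.671093.
Margin = t* × SE = 1.671093 × 0.1147 = 0.191674.
CI: 0.5525 ± 0.191674 → (0.3608, 0.7442).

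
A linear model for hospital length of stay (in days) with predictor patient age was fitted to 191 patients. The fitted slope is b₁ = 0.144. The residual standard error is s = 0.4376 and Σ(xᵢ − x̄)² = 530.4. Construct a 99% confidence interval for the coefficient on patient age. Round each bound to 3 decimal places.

(0.095, 0.193)

SE(b₁) = s/√Sₓₓ = 0.4376/√530.4 = 0.019001.
df = n − 2 = 189.
t* = t_{0.005, 189} = 2.602092.
Margin = t* × SE = 2.602092 × 0.019001 = 0.04944.
CI: 0.144 ± 0.04944 → (0.095, 0.193).
With 99% confidence, each one-unit increase in patient age is associated with a change of between 0.095 and 0.193 days in hospital length of stay.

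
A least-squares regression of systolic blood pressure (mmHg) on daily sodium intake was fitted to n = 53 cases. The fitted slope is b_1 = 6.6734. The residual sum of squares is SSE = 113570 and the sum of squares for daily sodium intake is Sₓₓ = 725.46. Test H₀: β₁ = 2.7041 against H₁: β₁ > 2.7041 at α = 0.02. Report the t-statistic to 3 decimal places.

t = 2.266

MSE = SSE/(n − 2) = 113570/51 = 2226.86.
SE(b_1) = √(MSE/Sₓₓ) = √(2226.86/725.46) = 1.75202.
t = (6.6734 − 2.7041) / 1.75202 = 2.266.
df = n − 2 = 51.
One-sided p ≈ 0.0139, which is < 0.02, so reject H₀.
There is evidence that the true slope on daily sodium intake exceeds 2.7041 mmHg per unit.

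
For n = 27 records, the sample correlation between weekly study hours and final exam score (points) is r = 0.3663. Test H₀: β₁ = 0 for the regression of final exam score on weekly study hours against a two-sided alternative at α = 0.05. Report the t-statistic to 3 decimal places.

t = 1.968

t = r·√(n − 2)/√(1 − r²) = 0.3663·√25/√0.865824 = 1.968.
df = n − 2 = 25.
Two-sided p ≈ 0.0602, which is ≥ 0.05, so fail to reject H₀.
The data do not give significant evidence of a linear association between weekly study hours and final exam score.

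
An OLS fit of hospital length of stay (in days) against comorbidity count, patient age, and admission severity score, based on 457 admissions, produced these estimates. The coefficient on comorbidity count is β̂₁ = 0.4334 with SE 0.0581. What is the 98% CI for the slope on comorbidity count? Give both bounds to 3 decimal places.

(0.298, 0.569)

df = n − k − 1 = 457 − 3 − 1 = 453.
t* = t_{0.01, 453} = 2.334608.
Margin = t* × SE = 2.334608 × 0.0581 = 0.13564.
CI: 0.4334 ± 0.13564 → (0.298, 0.569).
With 98% confidence, each one-unit increase in comorbidity count is associated with a change of between 0.298 and 0.569 days in hospital length of stay, holding the other predictors fixed.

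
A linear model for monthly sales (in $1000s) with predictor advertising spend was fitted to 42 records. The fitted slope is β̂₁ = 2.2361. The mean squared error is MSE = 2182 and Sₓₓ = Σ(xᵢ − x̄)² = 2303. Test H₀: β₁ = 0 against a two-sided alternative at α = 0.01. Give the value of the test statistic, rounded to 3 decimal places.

t = 2.297

SE(β̂₁) = √(MSE/Sₓₓ) = √(2182/2303) = 0.973375.
t = 2.2361 / 0.973375 = 2.297.
df = n − 2 = 40.
Two-sided p ≈ 0.0269, which is ≥ 0.01, so fail to reject H₀.
The data do not give significant evidence of an association between advertising spend and monthly sales.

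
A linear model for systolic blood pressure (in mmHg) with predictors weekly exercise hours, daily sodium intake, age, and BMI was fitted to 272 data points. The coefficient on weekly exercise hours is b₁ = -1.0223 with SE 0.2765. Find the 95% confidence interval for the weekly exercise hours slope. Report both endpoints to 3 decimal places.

df = n − k − 1 = 272 − 4 − 1 = 267.
t* = t_{0.025, 267} = 1.968889.
Margin = t* × SE = 1.968889 × 0.2765 = 0.54440.
CI: -1.0223 ± 0.54440 → (-1.567, -0.478).
With 95% confidence, each one-unit increase in weekly exercise hours is associated with a change of between -1.567 and -0.478 mmHg in systolic blood pressure, holding the other predictors fixed.

(-1.567, -0.478)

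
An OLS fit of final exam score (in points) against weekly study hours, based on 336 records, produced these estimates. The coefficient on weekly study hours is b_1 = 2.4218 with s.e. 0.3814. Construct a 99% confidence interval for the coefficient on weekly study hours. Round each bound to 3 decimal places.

(1.434, 3.410)

df = n − 2 = 336 − 2 = 334.
t* = t_{0.005, 334} = 2.590629.
Margin = t* × SE = 2.590629 × 0.3814 = 0.98807.
CI: 2.4218 ± 0.98807 → (1.434, 3.410).
With 99% confidence, each one-unit increase in weekly study hours is associated with a change of between 1.434 and 3.410 points in final exam score.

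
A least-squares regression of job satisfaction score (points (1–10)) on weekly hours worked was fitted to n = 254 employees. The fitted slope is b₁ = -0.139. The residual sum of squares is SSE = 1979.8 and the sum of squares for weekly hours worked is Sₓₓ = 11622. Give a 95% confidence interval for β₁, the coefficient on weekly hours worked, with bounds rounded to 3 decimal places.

MSE = SSE/(n − 2) = 1979.8/252 = 7.85635.
SE(b₁) = √(MSE/Sₓₓ) = √(7.85635/11622) = 0.0259998.
df = n − 2 = 252.
t* = t_{0.025, 252} = 1.969422.
Margin = t* × SE = 1.969422 × 0.0259998 = 0.05120.
CI: -0.139 ± 0.05120 → (-0.190, -0.088).
With 95% confidence, each one-unit increase in weekly hours worked is associated with a change of between -0.190 and -0.088 points (1–10) in job satisfaction score.

(-0.190, -0.088)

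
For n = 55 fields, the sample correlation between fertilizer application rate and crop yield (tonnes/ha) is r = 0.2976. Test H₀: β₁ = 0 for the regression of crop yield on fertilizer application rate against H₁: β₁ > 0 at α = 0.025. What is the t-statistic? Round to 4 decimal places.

t = 2.2694

t = r·√(n − 2)/√(1 − r²) = 0.2976·√53/√0.911434 = 2.2694.
df = n − 2 = 53.
One-sided p ≈ 0.0137, which is < 0.025, so reject H₀.
There is evidence of a linear association between fertilizer application rate and crop yield.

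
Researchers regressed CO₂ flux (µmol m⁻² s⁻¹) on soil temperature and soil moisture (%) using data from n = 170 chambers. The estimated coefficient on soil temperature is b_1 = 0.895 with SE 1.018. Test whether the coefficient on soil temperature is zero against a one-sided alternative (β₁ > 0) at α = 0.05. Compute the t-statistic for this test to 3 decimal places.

H₀: β₁ = 0 vs H₁: β₁ > 0.
t = (b_1 − β₁⁰)/SE = 0.895 / 1.018 = 0.879.
df = n − k − 1 = 170 − 2 − 1 = 167.
One-sided p ≈ 0.1903, which is ≥ 0.05, so fail to reject H₀.
The data do not give significant evidence that the true slope on soil temperature is positive, holding the other predictors fixed.

t = 0.879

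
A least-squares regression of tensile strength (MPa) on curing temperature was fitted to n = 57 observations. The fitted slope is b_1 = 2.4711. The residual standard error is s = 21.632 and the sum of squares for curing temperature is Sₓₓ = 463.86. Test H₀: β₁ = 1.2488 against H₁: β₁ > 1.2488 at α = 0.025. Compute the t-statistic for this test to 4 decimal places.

t = 1.2170

SE(b_1) = s/√Sₓₓ = 21.632/√463.86 = 1.00439.
t = (2.4711 − 1.2488) / 1.00439 = 1.2170.
df = n − 2 = 55.
One-sided p ≈ 0.1144, which is ≥ 0.025, so fail to reject H₀.
The data do not give significant evidence that the true slope on curing temperature exceeds 1.2488 MPa per unit.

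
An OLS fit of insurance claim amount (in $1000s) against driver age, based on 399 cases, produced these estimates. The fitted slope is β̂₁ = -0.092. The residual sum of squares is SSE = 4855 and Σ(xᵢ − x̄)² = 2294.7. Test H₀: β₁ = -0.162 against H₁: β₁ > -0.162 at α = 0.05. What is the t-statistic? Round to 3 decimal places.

t = 0.959

MSE = SSE/(n − 2) = 4855/397 = 12.2292.
SE(β̂₁) = √(MSE/Sₓₓ) = √(12.2292/2294.7) = 0.0730023.
t = (-0.092 − (-0.162)) / 0.0730023 = 0.959.
df = n − 2 = 397.
One-sided p ≈ 0.1691, which is ≥ 0.05, so fail to reject H₀.
The data do not give significant evidence that the true slope on driver age exceeds -0.162 $1000s per unit.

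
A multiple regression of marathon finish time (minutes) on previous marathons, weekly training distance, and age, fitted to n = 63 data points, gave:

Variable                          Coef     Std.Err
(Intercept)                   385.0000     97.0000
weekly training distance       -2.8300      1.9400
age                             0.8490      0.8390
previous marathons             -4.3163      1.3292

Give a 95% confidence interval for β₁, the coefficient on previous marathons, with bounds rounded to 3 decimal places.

(-6.976, -1.657)

Read off: b = -4.3163, SE = 1.3292 for previous marathons.
df = n − k − 1 = 63 − 3 − 1 = 59.
t* = t_{0.025, 59} = 2.000995.
Margin = t* × SE = 2.000995 × 1.3292 = 2.65972.
CI: -4.3163 ± 2.65972 → (-6.976, -1.657).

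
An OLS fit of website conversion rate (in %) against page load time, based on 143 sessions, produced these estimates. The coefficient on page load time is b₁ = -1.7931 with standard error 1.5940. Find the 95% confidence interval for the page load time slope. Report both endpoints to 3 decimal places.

(-4.944, 1.358)

df = n − 2 = 143 − 2 = 141.
t* = t_{0.025, 141} = 1.976931.
Margin = t* × SE = 1.976931 × 1.5940 = 3.15123.
CI: -1.7931 ± 3.15123 → (-4.944, 1.358).
With 95% confidence, each one-unit increase in page load time is associated with a change of between -4.944 and 1.358 % in website conversion rate.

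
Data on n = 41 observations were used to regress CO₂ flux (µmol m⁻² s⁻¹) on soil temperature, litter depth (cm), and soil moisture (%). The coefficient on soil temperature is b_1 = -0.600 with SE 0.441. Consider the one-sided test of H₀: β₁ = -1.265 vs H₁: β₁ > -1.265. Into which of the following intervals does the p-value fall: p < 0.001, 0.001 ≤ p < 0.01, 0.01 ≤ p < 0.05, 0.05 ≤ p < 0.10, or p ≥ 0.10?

0.05 ≤ p < 0.10

t = (-0.600 − (-1.265)) / 0.441 = 1.508.
df = n − k − 1 = 41 − 3 − 1 = 37.
One-sided p = P(T_{37} > t) ≈ 0.0700.
So 0.05 ≤ p < 0.10.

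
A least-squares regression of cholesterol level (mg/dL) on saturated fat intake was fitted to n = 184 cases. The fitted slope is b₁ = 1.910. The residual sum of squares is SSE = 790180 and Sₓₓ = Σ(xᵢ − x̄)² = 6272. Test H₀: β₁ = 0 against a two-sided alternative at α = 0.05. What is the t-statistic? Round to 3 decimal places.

MSE = SSE/(n − 2) = 790180/182 = 4341.65.
SE(b₁) = √(MSE/Sₓₓ) = √(4341.65/6272) = 0.832002.
t = 1.910 / 0.832002 = 2.296.
df = n − 2 = 182.
Two-sided p ≈ 0.0228, which is < 0.05, so reject H₀.
There is evidence that saturated fat intake is associated with cholesterol level.

t = 2.296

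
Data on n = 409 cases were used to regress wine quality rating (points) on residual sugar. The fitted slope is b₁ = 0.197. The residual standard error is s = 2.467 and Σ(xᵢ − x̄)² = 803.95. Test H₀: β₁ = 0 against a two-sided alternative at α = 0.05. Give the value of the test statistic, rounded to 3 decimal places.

SE(b₁) = s/√Sₓₓ = 2.467/√803.95 = 0.0870071.
t = 0.197 / 0.0870071 = 2.264.
df = n − 2 = 407.
Two-sided p ≈ 0.0241, which is < 0.05, so reject H₀.
There is evidence that residual sugar is associated with wine quality rating.

t = 2.264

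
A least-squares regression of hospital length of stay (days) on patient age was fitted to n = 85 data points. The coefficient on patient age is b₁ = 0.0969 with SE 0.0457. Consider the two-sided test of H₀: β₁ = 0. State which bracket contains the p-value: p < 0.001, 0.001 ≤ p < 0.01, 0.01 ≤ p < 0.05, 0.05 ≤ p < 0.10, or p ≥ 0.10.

0.01 ≤ p < 0.05

t = 0.0969 / 0.0457 = 2.120.
df = n − 2 = 85 − 2 = 83.
Two-sided p = 2·P(T_{83} > |t|) ≈ 0.0370.
So 0.01 ≤ p < 0.05.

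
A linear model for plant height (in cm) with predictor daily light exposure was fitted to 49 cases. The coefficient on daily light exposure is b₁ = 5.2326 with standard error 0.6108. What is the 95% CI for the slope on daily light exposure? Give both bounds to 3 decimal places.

df = n − 2 = 49 − 2 = 47.
t* = t_{0.025, 47} = 2.011741.
Margin = t* × SE = 2.011741 × 0.6108 = 1.22877.
CI: 5.2326 ± 1.22877 → (4.004, 6.461).
With 95% confidence, each one-unit increase in daily light exposure is associated with a change of between 4.004 and 6.461 cm in plant height.

(4.004, 6.461)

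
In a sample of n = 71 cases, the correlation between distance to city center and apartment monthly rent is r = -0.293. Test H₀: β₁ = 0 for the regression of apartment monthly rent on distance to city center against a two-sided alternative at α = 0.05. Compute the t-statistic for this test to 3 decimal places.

t = r·√(n − 2)/√(1 − r²) = -0.293·√69/√0.914151 = -2.546.
df = n − 2 = 69.
Two-sided p ≈ 0.0131, which is < 0.05, so reject H₀.
There is evidence of a linear association between distance to city center and apartment monthly rent.

t = -2.546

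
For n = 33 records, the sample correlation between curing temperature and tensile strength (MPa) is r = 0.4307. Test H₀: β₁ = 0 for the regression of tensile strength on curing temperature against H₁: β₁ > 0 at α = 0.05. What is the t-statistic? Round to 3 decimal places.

t = 2.657

t = r·√(n − 2)/√(1 − r²) = 0.4307·√31/√0.814498 = 2.657.
df = n − 2 = 31.
One-sided p ≈ 0.0062, which is < 0.05, so reject H₀.
There is evidence of a linear association between curing temperature and tensile strength.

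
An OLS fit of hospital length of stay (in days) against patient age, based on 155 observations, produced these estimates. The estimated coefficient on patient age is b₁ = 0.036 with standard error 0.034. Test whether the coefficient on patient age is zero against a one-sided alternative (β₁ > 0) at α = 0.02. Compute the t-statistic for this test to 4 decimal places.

H₀: β₁ = 0 vs H₁: β₁ > 0.
t = (b₁ − β₁⁰)/SE = 0.036 / 0.034 = 1.0588.
df = n − 2 = 155 − 2 = 153.
One-sided p ≈ 0.1457, which is ≥ 0.02, so fail to reject H₀.
The data do not give significant evidence that the true slope on patient age is positive.

t = 1.0588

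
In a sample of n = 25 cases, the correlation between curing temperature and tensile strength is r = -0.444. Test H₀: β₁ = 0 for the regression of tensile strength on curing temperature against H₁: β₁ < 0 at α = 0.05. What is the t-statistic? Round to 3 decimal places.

t = r·√(n − 2)/√(1 − r²) = -0.444·√23/√0.802864 = -2.376.
df = n − 2 = 23.
One-sided p ≈ 0.0131, which is < 0.05, so reject H₀.
There is evidence of a linear association between curing temperature and tensile strength.

t = -2.376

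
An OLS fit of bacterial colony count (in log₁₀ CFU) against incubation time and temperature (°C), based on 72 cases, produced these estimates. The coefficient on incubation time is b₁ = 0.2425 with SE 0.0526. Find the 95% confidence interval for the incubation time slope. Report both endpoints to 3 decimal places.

df = n − k − 1 = 72 − 2 − 1 = 69.
t* = t_{0.025, 69} = 1.994945.
Margin = t* × SE = 1.994945 × 0.0526 = 0.10493.
CI: 0.2425 ± 0.10493 → (0.138, 0.347).
With 95% confidence, each one-unit increase in incubation time is associated with a change of between 0.138 and 0.347 log₁₀ CFU in bacterial colony count, holding the other predictors fixed.

(0.138, 0.347)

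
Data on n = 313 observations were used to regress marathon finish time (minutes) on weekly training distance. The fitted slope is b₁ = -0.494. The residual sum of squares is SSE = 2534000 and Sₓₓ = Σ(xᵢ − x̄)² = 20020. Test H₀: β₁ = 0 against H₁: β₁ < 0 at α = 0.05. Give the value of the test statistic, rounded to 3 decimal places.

t = -0.774

MSE = SSE/(n − 2) = 2534000/311 = 8147.91.
SE(b₁) = √(MSE/Sₓₓ) = √(8147.91/20020) = 0.637957.
t = -0.494 / 0.637957 = -0.774.
df = n − 2 = 311.
One-sided p ≈ 0.2197, which is ≥ 0.05, so fail to reject H₀.
The data do not give significant evidence that the true slope on weekly training distance is negative.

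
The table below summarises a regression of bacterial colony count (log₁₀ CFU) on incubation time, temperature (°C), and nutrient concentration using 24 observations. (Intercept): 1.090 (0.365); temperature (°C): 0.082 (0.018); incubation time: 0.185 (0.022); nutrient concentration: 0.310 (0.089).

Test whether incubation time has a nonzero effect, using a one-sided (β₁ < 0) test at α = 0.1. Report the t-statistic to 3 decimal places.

t = 8.409

Read off: b = 0.185, SE = 0.022 for incubation time.
H₀: β₁ = 0 vs H₁: β₁ < 0.
t = 0.185 / 0.022 = 8.409.
df = n − k − 1 = 24 − 3 − 1 = 20.
One-sided p ≈ 1.0000, which is ≥ 0.1, so fail to reject H₀.
The data do not give significant evidence that the true slope on incubation time is negative, holding the other predictors fixed.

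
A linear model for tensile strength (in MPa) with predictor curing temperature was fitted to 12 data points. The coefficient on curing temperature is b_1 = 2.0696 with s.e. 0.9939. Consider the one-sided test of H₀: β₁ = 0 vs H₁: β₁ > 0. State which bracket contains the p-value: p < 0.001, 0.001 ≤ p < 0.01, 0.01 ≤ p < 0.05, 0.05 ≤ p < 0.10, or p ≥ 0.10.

t = 2.0696 / 0.9939 = 2.082.
df = n − 2 = 12 − 2 = 10.
One-sided p = P(T_{10} > t) ≈ 0.0320.
So 0.01 ≤ p < 0.05.

0.01 ≤ p < 0.05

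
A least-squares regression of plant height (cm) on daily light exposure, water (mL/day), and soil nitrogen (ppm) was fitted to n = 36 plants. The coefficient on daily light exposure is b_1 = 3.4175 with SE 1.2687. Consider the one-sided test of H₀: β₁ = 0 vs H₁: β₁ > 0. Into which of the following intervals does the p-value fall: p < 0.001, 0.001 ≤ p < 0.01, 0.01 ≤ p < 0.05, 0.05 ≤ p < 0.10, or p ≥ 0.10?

t = 3.4175 / 1.2687 = 2.694.
df = n − k − 1 = 36 − 3 − 1 = 32.
One-sided p = P(T_{32} > t) ≈ 0.0056.
So 0.001 ≤ p < 0.01.

0.001 ≤ p < 0.01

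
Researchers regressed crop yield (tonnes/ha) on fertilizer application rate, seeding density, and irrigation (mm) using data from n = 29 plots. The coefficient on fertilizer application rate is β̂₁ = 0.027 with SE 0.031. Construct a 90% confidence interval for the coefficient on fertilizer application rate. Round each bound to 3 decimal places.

df = n − k − 1 = 29 − 3 − 1 = 25.
t* = t_{0.05, 25} = 1.708141.
Margin = t* × SE = 1.708141 × 0.031 = 0.05295.
CI: 0.027 ± 0.05295 → (-0.026, 0.080).
With 90% confidence, each one-unit increase in fertilizer application rate is associated with a change of between -0.026 and 0.080 tonnes/ha in crop yield, holding the other predictors fixed.

(-0.026, 0.080)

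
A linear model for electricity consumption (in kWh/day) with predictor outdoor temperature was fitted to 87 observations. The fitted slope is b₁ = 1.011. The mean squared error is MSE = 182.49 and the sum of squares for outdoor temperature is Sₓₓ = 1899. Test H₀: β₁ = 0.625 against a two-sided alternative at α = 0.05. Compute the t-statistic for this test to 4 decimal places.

t = 1.2452

SE(b₁) = √(MSE/Sₓₓ) = √(182.49/1899) = 0.309997.
t = (1.011 − 0.625) / 0.309997 = 1.2452.
df = n − 2 = 85.
Two-sided p ≈ 0.2165, which is ≥ 0.05, so fail to reject H₀.
The data are consistent with a true slope of 0.625 kWh/day per unit of outdoor temperature.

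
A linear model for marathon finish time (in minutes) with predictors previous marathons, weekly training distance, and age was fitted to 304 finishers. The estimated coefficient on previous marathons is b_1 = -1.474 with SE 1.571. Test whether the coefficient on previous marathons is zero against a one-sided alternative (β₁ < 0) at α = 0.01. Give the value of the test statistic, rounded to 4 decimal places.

t = -0.9383

H₀: β₁ = 0 vs H₁: β₁ < 0.
t = (b_1 − β₁⁰)/SE = -1.474 / 1.571 = -0.9383.
df = n − k − 1 = 304 − 3 − 1 = 300.
One-sided p ≈ 0.1744, which is ≥ 0.01, so fail to reject H₀.
The data do not give significant evidence that the true slope on previous marathons is negative, holding the other predictors fixed.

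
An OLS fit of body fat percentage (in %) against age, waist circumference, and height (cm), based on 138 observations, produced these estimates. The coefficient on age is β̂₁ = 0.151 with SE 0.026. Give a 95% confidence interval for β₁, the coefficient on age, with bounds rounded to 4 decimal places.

(0.0996, 0.2024)

df = n − k − 1 = 138 − 3 − 1 = 134.
t* = t_{0.025, 134} = 1.977826.
Margin = t* × SE = 1.977826 × 0.026 = 0.051423.
CI: 0.151 ± 0.051423 → (0.0996, 0.2024).
With 95% confidence, each one-unit increase in age is associated with a change of between 0.0996 and 0.2024 % in body fat percentage, holding the other predictors fixed.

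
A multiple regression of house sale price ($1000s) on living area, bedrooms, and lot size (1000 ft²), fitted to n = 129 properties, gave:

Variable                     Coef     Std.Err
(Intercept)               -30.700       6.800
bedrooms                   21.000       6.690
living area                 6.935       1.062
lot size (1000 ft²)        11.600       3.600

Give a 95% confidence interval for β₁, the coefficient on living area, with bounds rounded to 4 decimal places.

(4.8332, 9.0368)

Read off: b = 6.935, SE = 1.062 for living area.
df = n − k − 1 = 129 − 3 − 1 = 125.
t* = t_{0.025, 125} = 1.979124.
Margin = t* × SE = 1.979124 × 1.062 = 2.101830.
CI: 6.935 ± 2.101830 → (4.8332, 9.0368).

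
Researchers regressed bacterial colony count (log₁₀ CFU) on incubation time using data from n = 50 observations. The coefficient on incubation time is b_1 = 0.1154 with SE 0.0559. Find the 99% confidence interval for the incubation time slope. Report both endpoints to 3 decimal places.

(-0.035, 0.265)

df = n − 2 = 50 − 2 = 48.
t* = t_{0.005, 48} = 2.682204.
Margin = t* × SE = 2.682204 × 0.0559 = 0.14994.
CI: 0.1154 ± 0.14994 → (-0.035, 0.265).
With 99% confidence, each one-unit increase in incubation time is associated with a change of between -0.035 and 0.265 log₁₀ CFU in bacterial colony count.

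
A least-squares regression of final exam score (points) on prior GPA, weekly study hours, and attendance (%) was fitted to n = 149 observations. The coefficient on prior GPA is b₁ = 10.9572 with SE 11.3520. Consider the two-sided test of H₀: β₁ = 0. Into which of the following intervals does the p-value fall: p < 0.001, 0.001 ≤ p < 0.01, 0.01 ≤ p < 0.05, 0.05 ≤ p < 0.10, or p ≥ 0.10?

p ≥ 0.10

t = 10.9572 / 11.3520 = 0.965.
df = n − k − 1 = 149 − 3 − 1 = 145.
Two-sided p = 2·P(T_{145} > |t|) ≈ 0.3360.
So p ≥ 0.10.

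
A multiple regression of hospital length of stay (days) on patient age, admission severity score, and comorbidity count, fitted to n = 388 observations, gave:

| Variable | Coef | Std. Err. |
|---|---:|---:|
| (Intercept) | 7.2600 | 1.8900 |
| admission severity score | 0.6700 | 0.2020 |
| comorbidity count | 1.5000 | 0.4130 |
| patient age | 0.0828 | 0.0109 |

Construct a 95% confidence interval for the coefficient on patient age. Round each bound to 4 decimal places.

(0.0614, 0.1042)

Read off: b = 0.0828, SE = 0.0109 for patient age.
df = n − k − 1 = 388 − 3 − 1 = 384.
t* = t_{0.025, 384} = 1.966161.
Margin = t* × SE = 1.966161 × 0.0109 = 0.021431.
CI: 0.0828 ± 0.021431 → (0.0614, 0.1042).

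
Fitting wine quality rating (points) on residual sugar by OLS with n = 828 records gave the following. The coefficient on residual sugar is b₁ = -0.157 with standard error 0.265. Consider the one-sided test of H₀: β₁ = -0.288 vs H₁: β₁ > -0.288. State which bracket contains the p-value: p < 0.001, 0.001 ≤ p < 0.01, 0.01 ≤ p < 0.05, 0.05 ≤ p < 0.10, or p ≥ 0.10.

t = (-0.157 − (-0.288)) / 0.265 = 0.494.
df = n − 2 = 828 − 2 = 826.
One-sided p = P(T_{826} > t) ≈ 0.3106.
So p ≥ 0.10.

p ≥ 0.10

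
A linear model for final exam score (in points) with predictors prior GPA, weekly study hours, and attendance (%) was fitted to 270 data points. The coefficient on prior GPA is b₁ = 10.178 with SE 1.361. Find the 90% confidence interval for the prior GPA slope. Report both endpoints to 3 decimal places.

(7.932, 12.424)

df = n − k − 1 = 270 − 3 − 1 = 266.
t* = t_{0.05, 266} = 1.650602.
Margin = t* × SE = 1.650602 × 1.361 = 2.24647.
CI: 10.178 ± 2.24647 → (7.932, 12.424).
With 90% confidence, each one-unit increase in prior GPA is associated with a change of between 7.932 and 12.424 points in final exam score, holding the other predictors fixed.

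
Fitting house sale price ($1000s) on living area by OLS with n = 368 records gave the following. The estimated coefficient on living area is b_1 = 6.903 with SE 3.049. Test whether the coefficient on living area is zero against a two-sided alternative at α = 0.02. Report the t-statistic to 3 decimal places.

H₀: β₁ = 0 vs H₁: β₁ ≠ 0.
t = (b_1 − β₁⁰)/SE = 6.903 / 3.049 = 2.264.
df = n − 2 = 368 − 2 = 366.
Two-sided p ≈ 0.0242, which is ≥ 0.02, so fail to reject H₀.
The data do not give significant evidence of an association between living area and house sale price.

t = 2.264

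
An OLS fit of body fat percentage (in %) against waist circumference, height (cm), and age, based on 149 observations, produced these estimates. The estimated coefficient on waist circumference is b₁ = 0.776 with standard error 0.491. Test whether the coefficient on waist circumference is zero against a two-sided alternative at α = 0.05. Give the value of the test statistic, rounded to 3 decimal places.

t = 1.580

H₀: β₁ = 0 vs H₁: β₁ ≠ 0.
t = (b₁ − β₁⁰)/SE = 0.776 / 0.491 = 1.580.
df = n − k − 1 = 149 − 3 − 1 = 145.
Two-sided p ≈ 0.1162, which is ≥ 0.05, so fail to reject H₀.
The data do not give significant evidence of an association between waist circumference and body fat percentage, after adjusting for the other predictors.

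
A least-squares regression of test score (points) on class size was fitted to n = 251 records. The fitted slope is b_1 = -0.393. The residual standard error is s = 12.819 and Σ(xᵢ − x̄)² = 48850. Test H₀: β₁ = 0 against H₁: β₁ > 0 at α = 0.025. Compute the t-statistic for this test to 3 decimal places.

SE(b_1) = s/√Sₓₓ = 12.819/√48850 = 0.0579992.
t = -0.393 / 0.0579992 = -6.776.
df = n − 2 = 249.
One-sided p ≈ 1.0000, which is ≥ 0.025, so fail to reject H₀.
The data do not give significant evidence that the true slope on class size is positive.

t = -6.776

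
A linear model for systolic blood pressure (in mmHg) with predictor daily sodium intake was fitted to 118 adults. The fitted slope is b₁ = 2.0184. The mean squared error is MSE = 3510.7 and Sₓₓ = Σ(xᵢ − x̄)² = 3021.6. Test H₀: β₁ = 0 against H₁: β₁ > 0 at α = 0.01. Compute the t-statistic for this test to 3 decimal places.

SE(b₁) = √(MSE/Sₓₓ) = √(3510.7/3021.6) = 1.0779.
t = 2.0184 / 1.0779 = 1.873.
df = n − 2 = 116.
One-sided p ≈ 0.0318, which is ≥ 0.01, so fail to reject H₀.
The data do not give significant evidence that the true slope on daily sodium intake is positive.

t = 1.873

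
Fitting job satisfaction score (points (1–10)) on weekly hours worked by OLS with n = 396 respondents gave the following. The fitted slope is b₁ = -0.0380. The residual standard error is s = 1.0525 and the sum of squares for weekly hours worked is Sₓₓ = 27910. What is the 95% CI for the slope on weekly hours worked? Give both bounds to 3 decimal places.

(-0.050, -0.026)

SE(b₁) = s/√Sₓₓ = 1.0525/√27910 = 0.00630002.
df = n − 2 = 394.
t* = t_{0.025, 394} = 1.966003.
Margin = t* × SE = 1.966003 × 0.00630002 = 0.01239.
CI: -0.0380 ± 0.01239 → (-0.050, -0.026).
With 95% confidence, each one-unit increase in weekly hours worked is associated with a change of between -0.050 and -0.026 points (1–10) in job satisfaction score.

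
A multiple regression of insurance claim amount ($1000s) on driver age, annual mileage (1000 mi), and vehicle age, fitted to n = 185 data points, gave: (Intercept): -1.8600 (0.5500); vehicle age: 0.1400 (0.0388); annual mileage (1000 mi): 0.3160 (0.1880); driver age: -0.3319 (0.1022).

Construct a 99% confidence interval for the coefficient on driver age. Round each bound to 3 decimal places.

Read off: b = -0.3319, SE = 0.1022 for driver age.
df = n − k − 1 = 185 − 3 − 1 = 181.
t* = t_{0.005, 181} = 2.603264.
Margin = t* × SE = 2.603264 × 0.1022 = 0.26605.
CI: -0.3319 ± 0.26605 → (-0.598, -0.066).

(-0.598, -0.066)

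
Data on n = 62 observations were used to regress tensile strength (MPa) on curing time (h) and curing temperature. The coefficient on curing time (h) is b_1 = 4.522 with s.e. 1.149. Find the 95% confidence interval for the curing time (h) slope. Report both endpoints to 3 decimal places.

df = n − k − 1 = 62 − 2 − 1 = 59.
t* = t_{0.025, 59} = 2.000995.
Margin = t* × SE = 2.000995 × 1.149 = 2.29914.
CI: 4.522 ± 2.29914 → (2.223, 6.821).
With 95% confidence, each one-unit increase in curing time (h) is associated with a change of between 2.223 and 6.821 MPa in tensile strength, holding the other predictors fixed.

(2.223, 6.821)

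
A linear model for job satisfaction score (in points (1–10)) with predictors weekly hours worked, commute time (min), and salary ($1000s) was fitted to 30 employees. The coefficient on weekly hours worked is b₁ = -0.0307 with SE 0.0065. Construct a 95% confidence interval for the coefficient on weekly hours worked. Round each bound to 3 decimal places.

(-0.044, -0.017)

df = n − k − 1 = 30 − 3 − 1 = 26.
t* = t_{0.025, 26} = 2.055529.
Margin = t* × SE = 2.055529 × 0.0065 = 0.01336.
CI: -0.0307 ± 0.01336 → (-0.044, -0.017).
With 95% confidence, each one-unit increase in weekly hours worked is associated with a change of between -0.044 and -0.017 points (1–10) in job satisfaction score, holding the other predictors fixed.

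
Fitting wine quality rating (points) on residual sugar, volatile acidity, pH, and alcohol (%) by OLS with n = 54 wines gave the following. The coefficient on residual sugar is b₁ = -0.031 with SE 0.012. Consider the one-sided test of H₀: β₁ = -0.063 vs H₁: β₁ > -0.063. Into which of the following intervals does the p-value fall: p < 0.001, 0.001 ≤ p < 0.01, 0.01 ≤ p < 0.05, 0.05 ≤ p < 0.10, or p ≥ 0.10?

t = (-0.031 − (-0.063)) / 0.012 = 2.667.
df = n − k − 1 = 54 − 4 − 1 = 49.
One-sided p = P(T_{49} > t) ≈ 0.0052.
So 0.001 ≤ p < 0.01.

0.001 ≤ p < 0.01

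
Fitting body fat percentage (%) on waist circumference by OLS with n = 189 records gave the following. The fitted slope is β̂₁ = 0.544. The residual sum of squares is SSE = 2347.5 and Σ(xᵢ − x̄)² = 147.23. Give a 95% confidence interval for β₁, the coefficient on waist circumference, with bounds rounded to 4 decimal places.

MSE = SSE/(n − 2) = 2347.5/187 = 12.5535.
SE(β̂₁) = √(MSE/Sₓₓ) = √(12.5535/147.23) = 0.292001.
df = n − 2 = 187.
t* = t_{0.025, 187} = 1.972731.
Margin = t* × SE = 1.972731 × 0.292001 = 0.576039.
CI: 0.544 ± 0.576039 → (-0.0320, 1.1200).
With 95% confidence, each one-unit increase in waist circumference is associated with a change of between -0.0320 and 1.1200 % in body fat percentage.

(-0.0320, 1.1200)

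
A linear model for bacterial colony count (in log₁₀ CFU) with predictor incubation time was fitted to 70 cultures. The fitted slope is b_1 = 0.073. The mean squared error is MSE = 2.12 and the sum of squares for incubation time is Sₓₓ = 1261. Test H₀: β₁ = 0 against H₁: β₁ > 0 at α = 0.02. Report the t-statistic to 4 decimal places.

SE(b_1) = √(MSE/Sₓₓ) = √(2.12/1261) = 0.0410025.
t = 0.073 / 0.0410025 = 1.7804.
df = n − 2 = 68.
One-sided p ≈ 0.0397, which is ≥ 0.02, so fail to reject H₀.
The data do not give significant evidence that the true slope on incubation time is positive.

t = 1.7804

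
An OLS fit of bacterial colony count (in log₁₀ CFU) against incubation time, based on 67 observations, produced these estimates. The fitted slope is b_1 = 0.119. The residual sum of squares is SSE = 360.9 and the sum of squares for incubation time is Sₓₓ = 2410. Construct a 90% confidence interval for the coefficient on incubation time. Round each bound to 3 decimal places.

(0.039, 0.199)

MSE = SSE/(n − 2) = 360.9/65 = 5.55231.
SE(b_1) = √(MSE/Sₓₓ) = √(5.55231/2410) = 0.0479986.
df = n − 2 = 65.
t* = t_{0.05, 65} = 1.668636.
Margin = t* × SE = 1.668636 × 0.0479986 = 0.08009.
CI: 0.119 ± 0.08009 → (0.039, 0.199).
With 90% confidence, each one-unit increase in incubation time is associated with a change of between 0.039 and 0.199 log₁₀ CFU in bacterial colony count.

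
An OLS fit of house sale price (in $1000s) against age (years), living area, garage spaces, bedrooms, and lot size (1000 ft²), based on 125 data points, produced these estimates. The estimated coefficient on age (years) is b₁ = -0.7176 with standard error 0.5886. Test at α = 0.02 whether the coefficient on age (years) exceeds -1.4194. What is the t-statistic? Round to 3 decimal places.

H₀: β₁ = -1.4194 vs H₁: β₁ > -1.4194.
t = (b₁ − β₁⁰)/SE = (-0.7176 − (-1.4194)) / 0.5886 = 1.192.
df = n − k − 1 = 125 − 5 − 1 = 119.
One-sided p ≈ 0.1178, which is ≥ 0.02, so fail to reject H₀.
The data do not give significant evidence that the true slope on age (years) exceeds -1.4194 $1000s per unit, holding the other predictors fixed.

t = 1.192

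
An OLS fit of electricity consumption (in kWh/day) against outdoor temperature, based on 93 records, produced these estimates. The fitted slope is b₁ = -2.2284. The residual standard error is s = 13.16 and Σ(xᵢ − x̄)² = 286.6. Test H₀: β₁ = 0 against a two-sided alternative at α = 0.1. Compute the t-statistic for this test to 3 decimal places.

t = -2.867

SE(b₁) = s/√Sₓₓ = 13.16/√286.6 = 0.777352.
t = -2.2284 / 0.777352 = -2.867.
df = n − 2 = 91.
Two-sided p ≈ 0.0052, which is < 0.1, so reject H₀.
There is evidence that outdoor temperature is associated with electricity consumption.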